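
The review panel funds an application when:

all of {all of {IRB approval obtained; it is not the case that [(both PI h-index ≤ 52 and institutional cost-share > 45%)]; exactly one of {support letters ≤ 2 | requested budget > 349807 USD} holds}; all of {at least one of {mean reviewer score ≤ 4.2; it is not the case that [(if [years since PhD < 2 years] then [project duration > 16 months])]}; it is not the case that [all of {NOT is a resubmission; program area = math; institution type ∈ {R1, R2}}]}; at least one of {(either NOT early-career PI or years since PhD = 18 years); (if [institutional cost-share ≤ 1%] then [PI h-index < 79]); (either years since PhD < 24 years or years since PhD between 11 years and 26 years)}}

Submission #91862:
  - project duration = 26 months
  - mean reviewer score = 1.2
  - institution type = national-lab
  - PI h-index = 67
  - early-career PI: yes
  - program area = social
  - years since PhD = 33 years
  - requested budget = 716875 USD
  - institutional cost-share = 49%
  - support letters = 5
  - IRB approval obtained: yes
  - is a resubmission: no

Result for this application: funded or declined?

Funded

Atomic conditions:
  IRB approval obtained: yes → true
  PI h-index ≤ 52: 67 ≤ 52 is false
  institutional cost-share > 45%: 49 > 45 is true
  support letters ≤ 2: 5 ≤ 2 is false
  requested budget > 349807 USD: 716875 > 349807 is true
  mean reviewer score ≤ 4.2: 1.2 ≤ 4.2 is true
  years since PhD < 2 years: 33 < 2 is false
  project duration > 16 months: 26 > 16 is true
  NOT is a resubmission: no → true
  program area = math: social == math is false
  institution type ∈ {R1, R2}: national-lab is not in the set → false
  NOT early-career PI: yes → false
  years since PhD = 18 years: 33 == 18 is false
  institutional cost-share ≤ 1%: 49 ≤ 1 is false
  PI h-index < 79: 67 < 79 is true
  years since PhD < 24 years: 33 < 24 is false
  years since PhD between 11 years and 26 years: 33 in [11, 26] is false
Combine:
[1.2.1] false AND true = false
[1.2] NOT false = true
[1.3] exactly-one(false, true) = true
[1] true AND true AND true = true
[2.1.2.1] false → true (antecedent false ⇒ implication holds) = true
[2.1.2] NOT true = false
[2.1] true OR false = true
[2.2.1] true AND false AND false = false
[2.2] NOT false = true
[2] true AND true = true
[3.1] false OR false = false
[3.2] false → true (antecedent false ⇒ implication holds) = true
[3.3] false OR false = false
[3] false OR true OR false = true
[root] true AND true AND true = true
Overall: true → funded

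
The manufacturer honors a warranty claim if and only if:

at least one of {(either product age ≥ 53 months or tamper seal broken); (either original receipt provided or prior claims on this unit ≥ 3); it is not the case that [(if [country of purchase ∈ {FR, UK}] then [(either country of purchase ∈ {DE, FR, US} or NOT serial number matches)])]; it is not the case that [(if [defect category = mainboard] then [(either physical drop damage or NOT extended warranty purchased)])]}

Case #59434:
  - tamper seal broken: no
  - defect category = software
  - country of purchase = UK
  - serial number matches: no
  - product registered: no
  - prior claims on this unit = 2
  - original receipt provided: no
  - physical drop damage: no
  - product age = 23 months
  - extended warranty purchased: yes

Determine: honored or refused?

Refused

Atomic conditions:
  product age ≥ 53 months: 23 ≥ 53 is false
  tamper seal broken: no → false
  original receipt provided: no → false
  prior claims on this unit ≥ 3: 2 ≥ 3 is false
  country of purchase ∈ {FR, UK}: UK is in the set → true
  country of purchase ∈ {DE, FR, US}: UK is not in the set → false
  NOT serial number matches: no → true
  defect category = mainboard: software == mainboard is false
  physical drop damage: no → false
  NOT extended warranty purchased: yes → false
Combine:
[1] false OR false = false
[2] false OR false = false
[3.1.2] false OR true = true
[3.1] true → true = true
[3] NOT true = false
[4.1.2] false OR false = false
[4.1] false → false (antecedent false ⇒ implication holds) = true
[4] NOT true = false
[root] false OR false OR false OR false = false
Overall: false → refused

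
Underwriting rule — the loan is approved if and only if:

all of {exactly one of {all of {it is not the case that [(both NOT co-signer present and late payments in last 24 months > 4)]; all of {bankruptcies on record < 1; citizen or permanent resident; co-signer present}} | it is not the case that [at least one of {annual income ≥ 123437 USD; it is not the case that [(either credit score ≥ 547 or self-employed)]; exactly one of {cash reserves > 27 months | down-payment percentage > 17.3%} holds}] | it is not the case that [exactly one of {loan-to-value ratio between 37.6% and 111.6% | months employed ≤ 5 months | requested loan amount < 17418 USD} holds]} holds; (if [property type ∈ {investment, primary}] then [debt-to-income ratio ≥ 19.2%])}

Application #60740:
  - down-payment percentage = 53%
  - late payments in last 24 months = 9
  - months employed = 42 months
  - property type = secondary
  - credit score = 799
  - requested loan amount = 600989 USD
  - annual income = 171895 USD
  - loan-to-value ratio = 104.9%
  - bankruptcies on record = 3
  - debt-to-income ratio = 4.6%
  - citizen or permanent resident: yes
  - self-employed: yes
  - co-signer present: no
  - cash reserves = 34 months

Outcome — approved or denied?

Atomic conditions:
  NOT co-signer present: no → true
  late payments in last 24 months > 4: 9 > 4 is true
  bankruptcies on record < 1: 3 < 1 is false
  citizen or permanent resident: yes → true
  co-signer present: no → false
  annual income ≥ 123437 USD: 171895 ≥ 123437 is true
  credit score ≥ 547: 799 ≥ 547 is true
  self-employed: yes → true
  cash reserves > 27 months: 34 > 27 is true
  down-payment percentage > 17.3%: 53 > 17.3 is true
  loan-to-value ratio between 37.6% and 111.6%: 104.9 in [37.6, 111.6] is true
  months employed ≤ 5 months: 42 ≤ 5 is false
  requested loan amount < 17418 USD: 600989 < 17418 is false
  property type ∈ {investment, primary}: secondary is not in the set → false
  debt-to-income ratio ≥ 19.2%: 4.6 ≥ 19.2 is false
Combine:
[1.1.1.1] true AND true = true
[1.1.1] NOT true = false
[1.1.2] false AND true AND false = false
[1.1] false AND false = false
[1.2.1.2.1] true OR true = true
[1.2.1.2] NOT true = false
[1.2.1.3] exactly-one(true, true) = false
[1.2.1] true OR false OR false = true
[1.2] NOT true = false
[1.3.1] exactly-one(true, false, false) = true
[1.3] NOT true = false
[1] exactly-one(false, false, false) = false
[2] false → false (antecedent false ⇒ implication holds) = true
[root] false AND true = false
Overall: false → denied

Denied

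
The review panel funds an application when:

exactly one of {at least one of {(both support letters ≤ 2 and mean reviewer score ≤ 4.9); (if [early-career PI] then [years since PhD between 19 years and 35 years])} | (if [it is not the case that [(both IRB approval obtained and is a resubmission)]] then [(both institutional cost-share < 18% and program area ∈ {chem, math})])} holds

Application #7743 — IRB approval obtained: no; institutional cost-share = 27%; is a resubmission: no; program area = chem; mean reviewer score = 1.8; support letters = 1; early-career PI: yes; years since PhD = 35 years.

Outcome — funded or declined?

Atomic conditions:
  support letters ≤ 2: 1 ≤ 2 is true
  mean reviewer score ≤ 4.9: 1.8 ≤ 4.9 is true
  early-career PI: yes → true
  years since PhD between 19 years and 35 years: 35 in [19, 35] is true
  IRB approval obtained: no → false
  is a resubmission: no → false
  institutional cost-share < 18%: 27 < 18 is false
  program area ∈ {chem, math}: chem is in the set → true
Combine:
[1.1] true AND true = true
[1.2] true → true = true
[1] true OR true = true
[2.1.1] false AND false = false
[2.1] NOT false = true
[2.2] false AND true = false
[2] true → false = false
[root] exactly-one(true, false) = true
Overall: true → funded

Funded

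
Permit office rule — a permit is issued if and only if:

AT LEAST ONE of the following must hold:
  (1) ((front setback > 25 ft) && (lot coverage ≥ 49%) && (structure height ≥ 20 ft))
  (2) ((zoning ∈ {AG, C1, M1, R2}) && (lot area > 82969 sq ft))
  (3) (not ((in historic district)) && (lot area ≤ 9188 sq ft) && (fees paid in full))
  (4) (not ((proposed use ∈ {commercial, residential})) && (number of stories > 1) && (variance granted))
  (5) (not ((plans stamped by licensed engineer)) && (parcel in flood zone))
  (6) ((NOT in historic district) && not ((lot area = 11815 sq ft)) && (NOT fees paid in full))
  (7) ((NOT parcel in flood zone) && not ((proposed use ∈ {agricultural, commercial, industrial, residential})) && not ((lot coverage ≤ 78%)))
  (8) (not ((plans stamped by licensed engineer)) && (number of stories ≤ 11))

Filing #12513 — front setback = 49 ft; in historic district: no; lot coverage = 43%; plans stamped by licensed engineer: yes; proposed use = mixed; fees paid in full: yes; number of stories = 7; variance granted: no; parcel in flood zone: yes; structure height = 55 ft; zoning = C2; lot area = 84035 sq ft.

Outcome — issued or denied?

Atomic conditions:
  front setback > 25 ft: 49 > 25 is true
  lot coverage ≥ 49%: 43 ≥ 49 is false
  structure height ≥ 20 ft: 55 ≥ 20 is true
  zoning ∈ {AG, C1, M1, R2}: C2 is not in the set → false
  lot area > 82969 sq ft: 84035 > 82969 is true
  in historic district: no → false
  lot area ≤ 9188 sq ft: 84035 ≤ 9188 is false
  fees paid in full: yes → true
  proposed use ∈ {commercial, residential}: mixed is not in the set → false
  number of stories > 1: 7 > 1 is true
  variance granted: no → false
  plans stamped by licensed engineer: yes → true
  parcel in flood zone: yes → true
  NOT in historic district: no → true
  lot area = 11815 sq ft: 84035 == 11815 is false
  NOT fees paid in full: yes → false
  NOT parcel in flood zone: yes → false
  proposed use ∈ {agricultural, commercial, industrial, residential}: mixed is not in the set → false
  lot coverage ≤ 78%: 43 ≤ 78 is true
  number of stories ≤ 11: 7 ≤ 11 is true
Combine:
[1] true AND false AND true = false
[2] false AND true = false
[3.1] NOT false = true
[3] true AND false AND true = false
[4.1] NOT false = true
[4] true AND true AND false = false
[5.1] NOT true = false
[5] false AND true = false
[6.2] NOT false = true
[6] true AND true AND false = false
[7.2] NOT false = true
[7.3] NOT true = false
[7] false AND true AND false = false
[8.1] NOT true = false
[8] false AND true = false
[root] false OR false OR false OR false OR false OR false OR false OR false = false
Overall: false → denied

Denied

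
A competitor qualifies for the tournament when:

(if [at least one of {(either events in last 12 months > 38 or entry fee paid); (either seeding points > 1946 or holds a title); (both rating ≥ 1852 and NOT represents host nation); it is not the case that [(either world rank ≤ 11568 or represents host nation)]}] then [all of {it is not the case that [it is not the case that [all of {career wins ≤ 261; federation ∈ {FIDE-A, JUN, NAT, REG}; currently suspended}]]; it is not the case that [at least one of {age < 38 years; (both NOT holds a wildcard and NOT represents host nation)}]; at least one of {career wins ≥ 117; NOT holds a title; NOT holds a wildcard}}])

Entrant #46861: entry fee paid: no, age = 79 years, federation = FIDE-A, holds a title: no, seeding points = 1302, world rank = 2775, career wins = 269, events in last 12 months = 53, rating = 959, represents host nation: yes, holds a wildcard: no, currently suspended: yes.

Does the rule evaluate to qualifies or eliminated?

Eliminated

Atomic conditions:
  events in last 12 months > 38: 53 > 38 is true
  entry fee paid: no → false
  seeding points > 1946: 1302 > 1946 is false
  holds a title: no → false
  rating ≥ 1852: 959 ≥ 1852 is false
  NOT represents host nation: yes → false
  world rank ≤ 11568: 2775 ≤ 11568 is true
  represents host nation: yes → true
  career wins ≤ 261: 269 ≤ 261 is false
  federation ∈ {FIDE-A, JUN, NAT, REG}: FIDE-A is in the set → true
  currently suspended: yes → true
  age < 38 years: 79 < 38 is false
  NOT holds a wildcard: no → true
  career wins ≥ 117: 269 ≥ 117 is true
  NOT holds a title: no → true
Combine:
[1.1] true OR false = true
[1.2] false OR false = false
[1.3] false AND false = false
[1.4.1] true OR true = true
[1.4] NOT true = false
[1] true OR false OR false OR false = true
[2.1.1.1] false AND true AND true = false
[2.1.1] NOT false = true
[2.1] NOT true = false
[2.2.1.2] true AND false = false
[2.2.1] false OR false = false
[2.2] NOT false = true
[2.3] true OR true OR true = true
[2] false AND true AND true = false
[root] true → false = false
Overall: false → eliminated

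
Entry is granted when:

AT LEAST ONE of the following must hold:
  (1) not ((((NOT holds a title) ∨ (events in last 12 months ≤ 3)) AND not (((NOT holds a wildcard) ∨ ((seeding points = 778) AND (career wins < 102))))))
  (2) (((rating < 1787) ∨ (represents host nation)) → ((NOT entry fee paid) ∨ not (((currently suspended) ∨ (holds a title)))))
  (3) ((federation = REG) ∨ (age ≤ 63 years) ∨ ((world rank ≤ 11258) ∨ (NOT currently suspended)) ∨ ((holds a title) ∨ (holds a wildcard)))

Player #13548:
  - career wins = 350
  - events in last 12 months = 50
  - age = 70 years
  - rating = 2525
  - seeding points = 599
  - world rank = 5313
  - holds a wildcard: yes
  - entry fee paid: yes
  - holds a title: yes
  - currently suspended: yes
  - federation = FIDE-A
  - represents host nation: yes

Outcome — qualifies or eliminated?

Qualifies

Atomic conditions:
  NOT holds a title: yes → false
  events in last 12 months ≤ 3: 50 ≤ 3 is false
  NOT holds a wildcard: yes → false
  seeding points = 778: 599 == 778 is false
  career wins < 102: 350 < 102 is false
  rating < 1787: 2525 < 1787 is false
  represents host nation: yes → true
  NOT entry fee paid: yes → false
  currently suspended: yes → true
  holds a title: yes → true
  federation = REG: FIDE-A == REG is false
  age ≤ 63 years: 70 ≤ 63 is false
  world rank ≤ 11258: 5313 ≤ 11258 is true
  NOT currently suspended: yes → false
  holds a wildcard: yes → true
Combine:
[1.1.1] false OR false = false
[1.1.2.1.2] false AND false = false
[1.1.2.1] false OR false = false
[1.1.2] NOT false = true
[1.1] false AND true = false
[1] NOT false = true
[2.1] false OR true = true
[2.2.2.1] true OR true = true
[2.2.2] NOT true = false
[2.2] false OR false = false
[2] true → false = false
[3.3] true OR false = true
[3.4] true OR true = true
[3] false OR false OR true OR true = true
[root] true OR false OR true = true
Overall: true → qualifies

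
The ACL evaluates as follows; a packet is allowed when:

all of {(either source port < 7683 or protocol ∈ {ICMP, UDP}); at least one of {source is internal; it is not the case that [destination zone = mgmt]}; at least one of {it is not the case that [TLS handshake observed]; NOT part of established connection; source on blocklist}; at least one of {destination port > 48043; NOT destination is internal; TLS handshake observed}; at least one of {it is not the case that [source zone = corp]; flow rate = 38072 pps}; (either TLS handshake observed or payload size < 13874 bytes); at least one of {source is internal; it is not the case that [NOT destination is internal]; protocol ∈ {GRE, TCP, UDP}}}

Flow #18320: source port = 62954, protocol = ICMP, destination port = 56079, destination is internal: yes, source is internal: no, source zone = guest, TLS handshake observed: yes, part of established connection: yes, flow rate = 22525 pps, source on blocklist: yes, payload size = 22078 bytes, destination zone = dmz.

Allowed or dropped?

Atomic conditions:
  source port < 7683: 62954 < 7683 is false
  protocol ∈ {ICMP, UDP}: ICMP is in the set → true
  source is internal: no → false
  destination zone = mgmt: dmz == mgmt is false
  TLS handshake observed: yes → true
  NOT part of established connection: yes → false
  source on blocklist: yes → true
  destination port > 48043: 56079 > 48043 is true
  NOT destination is internal: yes → false
  source zone = corp: guest == corp is false
  flow rate = 38072 pps: 22525 == 38072 is false
  payload size < 13874 bytes: 22078 < 13874 is false
  protocol ∈ {GRE, TCP, UDP}: ICMP is not in the set → false
Combine:
[1] false OR true = true
[2.2] NOT false = true
[2] false OR true = true
[3.1] NOT true = false
[3] false OR false OR true = true
[4] true OR false OR true = true
[5.1] NOT false = true
[5] true OR false = true
[6] true OR false = true
[7.2] NOT false = true
[7] false OR true OR false = true
[root] true AND true AND true AND true AND true AND true AND true = true
Overall: true → allowed

Allowed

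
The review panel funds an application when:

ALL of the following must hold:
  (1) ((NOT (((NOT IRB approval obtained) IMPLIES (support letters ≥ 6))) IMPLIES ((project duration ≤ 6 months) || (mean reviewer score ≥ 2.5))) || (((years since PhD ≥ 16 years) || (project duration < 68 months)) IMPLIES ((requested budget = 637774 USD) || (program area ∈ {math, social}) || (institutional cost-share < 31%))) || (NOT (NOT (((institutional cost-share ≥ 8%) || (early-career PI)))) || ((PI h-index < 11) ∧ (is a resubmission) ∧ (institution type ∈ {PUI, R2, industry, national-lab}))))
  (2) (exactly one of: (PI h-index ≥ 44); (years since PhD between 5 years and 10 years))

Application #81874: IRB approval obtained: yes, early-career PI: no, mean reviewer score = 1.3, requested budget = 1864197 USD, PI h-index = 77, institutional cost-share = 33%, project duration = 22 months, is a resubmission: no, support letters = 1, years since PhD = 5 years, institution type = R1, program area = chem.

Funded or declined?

Atomic conditions:
  NOT IRB approval obtained: yes → false
  support letters ≥ 6: 1 ≥ 6 is false
  project duration ≤ 6 months: 22 ≤ 6 is false
  mean reviewer score ≥ 2.5: 1.3 ≥ 2.5 is false
  years since PhD ≥ 16 years: 5 ≥ 16 is false
  project duration < 68 months: 22 < 68 is true
  requested budget = 637774 USD: 1864197 == 637774 is false
  program area ∈ {math, social}: chem is not in the set → false
  institutional cost-share < 31%: 33 < 31 is false
  institutional cost-share ≥ 8%: 33 ≥ 8 is true
  early-career PI: no → false
  PI h-index < 11: 77 < 11 is false
  is a resubmission: no → false
  institution type ∈ {PUI, R2, industry, national-lab}: R1 is not in the set → false
  PI h-index ≥ 44: 77 ≥ 44 is true
  years since PhD between 5 years and 10 years: 5 in [5, 10] is true
Combine:
[1.1.1.1] false → false (antecedent false ⇒ implication holds) = true
[1.1.1] NOT true = false
[1.1.2] false OR false = false
[1.1] false → false (antecedent false ⇒ implication holds) = true
[1.2.1] false OR true = true
[1.2.2] false OR false OR false = false
[1.2] true → false = false
[1.3.1.1.1] true OR false = true
[1.3.1.1] NOT true = false
[1.3.1] NOT false = true
[1.3.2] false AND false AND false = false
[1.3] true OR false = true
[1] true OR false OR true = true
[2] exactly-one(true, true) = false
[root] true AND false = false
Overall: false → declined

Declined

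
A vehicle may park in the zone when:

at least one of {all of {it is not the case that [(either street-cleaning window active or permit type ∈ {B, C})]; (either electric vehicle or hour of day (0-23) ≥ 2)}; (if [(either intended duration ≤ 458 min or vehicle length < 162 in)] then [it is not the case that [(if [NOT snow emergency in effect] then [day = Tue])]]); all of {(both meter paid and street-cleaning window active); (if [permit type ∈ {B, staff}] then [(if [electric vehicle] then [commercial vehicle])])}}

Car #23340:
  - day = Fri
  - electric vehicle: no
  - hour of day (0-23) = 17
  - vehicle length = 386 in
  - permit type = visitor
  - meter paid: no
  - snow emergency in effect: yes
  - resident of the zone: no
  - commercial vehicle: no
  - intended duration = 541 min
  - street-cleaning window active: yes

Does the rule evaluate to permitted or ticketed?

Permitted

Atomic conditions:
  street-cleaning window active: yes → true
  permit type ∈ {B, C}: visitor is not in the set → false
  electric vehicle: no → false
  hour of day (0-23) ≥ 2: 17 ≥ 2 is true
  intended duration ≤ 458 min: 541 ≤ 458 is false
  vehicle length < 162 in: 386 < 162 is false
  NOT snow emergency in effect: yes → false
  day = Tue: Fri == Tue is false
  meter paid: no → false
  permit type ∈ {B, staff}: visitor is not in the set → false
  commercial vehicle: no → false
Combine:
[1.1.1] true OR false = true
[1.1] NOT true = false
[1.2] false OR true = true
[1] false AND true = false
[2.1] false OR false = false
[2.2.1] false → false (antecedent false ⇒ implication holds) = true
[2.2] NOT true = false
[2] false → false (antecedent false ⇒ implication holds) = true
[3.1] false AND true = false
[3.2.2] false → false (antecedent false ⇒ implication holds) = true
[3.2] false → true (antecedent false ⇒ implication holds) = true
[3] false AND true = false
[root] false OR true OR false = true
Overall: true → permitted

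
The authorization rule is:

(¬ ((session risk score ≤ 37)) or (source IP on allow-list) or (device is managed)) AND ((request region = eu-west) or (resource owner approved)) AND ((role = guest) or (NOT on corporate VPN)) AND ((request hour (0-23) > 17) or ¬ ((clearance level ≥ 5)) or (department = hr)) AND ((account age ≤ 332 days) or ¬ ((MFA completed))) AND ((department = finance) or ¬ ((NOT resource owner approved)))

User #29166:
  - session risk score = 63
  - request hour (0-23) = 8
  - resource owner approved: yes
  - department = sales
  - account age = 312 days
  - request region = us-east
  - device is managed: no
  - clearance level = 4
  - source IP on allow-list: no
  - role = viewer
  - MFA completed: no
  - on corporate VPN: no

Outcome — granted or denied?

Granted

Atomic conditions:
  session risk score ≤ 37: 63 ≤ 37 is false
  source IP on allow-list: no → false
  device is managed: no → false
  request region = eu-west: us-east == eu-west is false
  resource owner approved: yes → true
  role = guest: viewer == guest is false
  NOT on corporate VPN: no → true
  request hour (0-23) > 17: 8 > 17 is false
  clearance level ≥ 5: 4 ≥ 5 is false
  department = hr: sales == hr is false
  account age ≤ 332 days: 312 ≤ 332 is true
  MFA completed: no → false
  department = finance: sales == finance is false
  NOT resource owner approved: yes → false
Combine:
[1.1] NOT false = true
[1] true OR false OR false = true
[2] false OR true = true
[3] false OR true = true
[4.2] NOT false = true
[4] false OR true OR false = true
[5.2] NOT false = true
[5] true OR true = true
[6.2] NOT false = true
[6] false OR true = true
[root] true AND true AND true AND true AND true AND true = true
Overall: true → granted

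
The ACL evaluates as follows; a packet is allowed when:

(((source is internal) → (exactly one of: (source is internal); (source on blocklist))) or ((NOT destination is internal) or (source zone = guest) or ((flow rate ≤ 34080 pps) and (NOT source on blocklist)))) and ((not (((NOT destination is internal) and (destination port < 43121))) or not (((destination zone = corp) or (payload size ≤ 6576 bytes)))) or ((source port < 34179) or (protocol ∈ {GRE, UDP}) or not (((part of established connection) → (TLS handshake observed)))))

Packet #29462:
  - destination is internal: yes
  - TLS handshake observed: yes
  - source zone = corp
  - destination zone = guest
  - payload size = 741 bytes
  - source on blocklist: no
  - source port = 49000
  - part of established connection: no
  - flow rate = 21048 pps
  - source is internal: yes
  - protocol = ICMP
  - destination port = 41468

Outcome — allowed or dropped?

Atomic conditions:
  source is internal: yes → true
  source on blocklist: no → false
  NOT destination is internal: yes → false
  source zone = guest: corp == guest is false
  flow rate ≤ 34080 pps: 21048 ≤ 34080 is true
  NOT source on blocklist: no → true
  destination port < 43121: 41468 < 43121 is true
  destination zone = corp: guest == corp is false
  payload size ≤ 6576 bytes: 741 ≤ 6576 is true
  source port < 34179: 49000 < 34179 is false
  protocol ∈ {GRE, UDP}: ICMP is not in the set → false
  part of established connection: no → false
  TLS handshake observed: yes → true
Combine:
[1.1.2] exactly-one(true, false) = true
[1.1] true → true = true
[1.2.3] true AND true = true
[1.2] false OR false OR true = true
[1] true OR true = true
[2.1.1.1] false AND true = false
[2.1.1] NOT false = true
[2.1.2.1] false OR true = true
[2.1.2] NOT true = false
[2.1] true OR false = true
[2.2.3.1] false → true (antecedent false ⇒ implication holds) = true
[2.2.3] NOT true = false
[2.2] false OR false OR false = false
[2] true OR false = true
[root] true AND true = true
Overall: true → allowed

Allowed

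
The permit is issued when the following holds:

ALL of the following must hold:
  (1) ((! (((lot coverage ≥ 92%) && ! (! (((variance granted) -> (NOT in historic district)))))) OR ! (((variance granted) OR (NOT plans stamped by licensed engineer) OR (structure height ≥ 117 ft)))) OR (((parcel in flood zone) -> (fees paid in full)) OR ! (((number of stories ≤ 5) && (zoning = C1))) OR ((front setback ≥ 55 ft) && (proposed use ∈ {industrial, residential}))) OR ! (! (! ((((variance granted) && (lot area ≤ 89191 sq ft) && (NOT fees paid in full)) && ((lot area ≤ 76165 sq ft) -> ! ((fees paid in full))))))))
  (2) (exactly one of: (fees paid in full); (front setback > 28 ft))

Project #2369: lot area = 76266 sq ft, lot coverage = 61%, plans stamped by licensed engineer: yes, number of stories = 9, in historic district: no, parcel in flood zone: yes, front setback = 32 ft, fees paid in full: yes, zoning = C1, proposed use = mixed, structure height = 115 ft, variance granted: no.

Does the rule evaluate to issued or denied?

Atomic conditions:
  lot coverage ≥ 92%: 61 ≥ 92 is false
  variance granted: no → false
  NOT in historic district: no → true
  NOT plans stamped by licensed engineer: yes → false
  structure height ≥ 117 ft: 115 ≥ 117 is false
  parcel in flood zone: yes → true
  fees paid in full: yes → true
  number of stories ≤ 5: 9 ≤ 5 is false
  zoning = C1: C1 == C1 is true
  front setback ≥ 55 ft: 32 ≥ 55 is false
  proposed use ∈ {industrial, residential}: mixed is not in the set → false
  lot area ≤ 89191 sq ft: 76266 ≤ 89191 is true
  NOT fees paid in full: yes → false
  lot area ≤ 76165 sq ft: 76266 ≤ 76165 is false
  front setback > 28 ft: 32 > 28 is true
Combine:
[1.1.1.1.2.1.1] false → true (antecedent false ⇒ implication holds) = true
[1.1.1.1.2.1] NOT true = false
[1.1.1.1.2] NOT false = true
[1.1.1.1] false AND true = false
[1.1.1] NOT false = true
[1.1.2.1] false OR false OR false = false
[1.1.2] NOT false = true
[1.1] true OR true = true
[1.2.1] true → true = true
[1.2.2.1] false AND true = false
[1.2.2] NOT false = true
[1.2.3] false AND false = false
[1.2] true OR true OR false = true
[1.3.1.1.1.1] false AND true AND false = false
[1.3.1.1.1.2.2] NOT true = false
[1.3.1.1.1.2] false → false (antecedent false ⇒ implication holds) = true
[1.3.1.1.1] false AND true = false
[1.3.1.1] NOT false = true
[1.3.1] NOT true = false
[1.3] NOT false = true
[1] true OR true OR true = true
[2] exactly-one(true, true) = false
[root] true AND false = false
Overall: false → denied

Denied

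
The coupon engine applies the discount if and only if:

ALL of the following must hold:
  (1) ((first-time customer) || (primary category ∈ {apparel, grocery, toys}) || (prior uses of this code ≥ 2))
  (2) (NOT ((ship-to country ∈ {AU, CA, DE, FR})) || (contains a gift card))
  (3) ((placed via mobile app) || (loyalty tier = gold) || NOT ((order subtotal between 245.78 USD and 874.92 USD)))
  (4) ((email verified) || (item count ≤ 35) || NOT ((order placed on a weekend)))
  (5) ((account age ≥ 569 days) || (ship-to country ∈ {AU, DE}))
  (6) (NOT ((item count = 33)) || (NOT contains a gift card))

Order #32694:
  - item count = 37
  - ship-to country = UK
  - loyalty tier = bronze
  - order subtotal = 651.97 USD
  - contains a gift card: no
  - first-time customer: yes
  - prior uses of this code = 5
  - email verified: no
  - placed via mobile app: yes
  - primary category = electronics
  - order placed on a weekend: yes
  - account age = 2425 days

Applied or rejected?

Rejected

Atomic conditions:
  first-time customer: yes → true
  primary category ∈ {apparel, grocery, toys}: electronics is not in the set → false
  prior uses of this code ≥ 2: 5 ≥ 2 is true
  ship-to country ∈ {AU, CA, DE, FR}: UK is not in the set → false
  contains a gift card: no → false
  placed via mobile app: yes → true
  loyalty tier = gold: bronze == gold is false
  order subtotal between 245.78 USD and 874.92 USD: 651.97 in [245.78, 874.92] is true
  email verified: no → false
  item count ≤ 35: 37 ≤ 35 is false
  order placed on a weekend: yes → true
  account age ≥ 569 days: 2425 ≥ 569 is true
  ship-to country ∈ {AU, DE}: UK is not in the set → false
  item count = 33: 37 == 33 is false
  NOT contains a gift card: no → true
Combine:
[1] true OR false OR true = true
[2.1] NOT false = true
[2] true OR false = true
[3.3] NOT true = false
[3] true OR false OR false = true
[4.3] NOT true = false
[4] false OR false OR false = false
[5] true OR false = true
[6.1] NOT false = true
[6] true OR true = true
[root] true AND true AND true AND false AND true AND true = false
Overall: false → rejected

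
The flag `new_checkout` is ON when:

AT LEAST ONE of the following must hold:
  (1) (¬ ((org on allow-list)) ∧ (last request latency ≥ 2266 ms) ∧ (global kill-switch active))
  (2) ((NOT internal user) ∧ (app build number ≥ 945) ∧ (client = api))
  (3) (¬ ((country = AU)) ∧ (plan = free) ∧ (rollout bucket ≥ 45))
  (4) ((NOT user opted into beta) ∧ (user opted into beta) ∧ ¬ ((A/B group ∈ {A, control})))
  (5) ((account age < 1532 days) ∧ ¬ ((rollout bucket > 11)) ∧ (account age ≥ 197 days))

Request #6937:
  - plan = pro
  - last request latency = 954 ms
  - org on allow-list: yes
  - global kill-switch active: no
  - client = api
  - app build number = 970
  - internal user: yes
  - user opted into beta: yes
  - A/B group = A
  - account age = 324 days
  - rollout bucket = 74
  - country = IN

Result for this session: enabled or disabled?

Atomic conditions:
  org on allow-list: yes → true
  last request latency ≥ 2266 ms: 954 ≥ 2266 is false
  global kill-switch active: no → false
  NOT internal user: yes → false
  app build number ≥ 945: 970 ≥ 945 is true
  client = api: api == api is true
  country = AU: IN == AU is false
  plan = free: pro == free is false
  rollout bucket ≥ 45: 74 ≥ 45 is true
  NOT user opted into beta: yes → false
  user opted into beta: yes → true
  A/B group ∈ {A, control}: A is in the set → true
  account age < 1532 days: 324 < 1532 is true
  rollout bucket > 11: 74 > 11 is true
  account age ≥ 197 days: 324 ≥ 197 is true
Combine:
[1.1] NOT true = false
[1] false AND false AND false = false
[2] false AND true AND true = false
[3.1] NOT false = true
[3] true AND false AND true = false
[4.3] NOT true = false
[4] false AND true AND false = false
[5.2] NOT true = false
[5] true AND false AND true = false
[root] false OR false OR false OR false OR false = false
Overall: false → disabled

Disabled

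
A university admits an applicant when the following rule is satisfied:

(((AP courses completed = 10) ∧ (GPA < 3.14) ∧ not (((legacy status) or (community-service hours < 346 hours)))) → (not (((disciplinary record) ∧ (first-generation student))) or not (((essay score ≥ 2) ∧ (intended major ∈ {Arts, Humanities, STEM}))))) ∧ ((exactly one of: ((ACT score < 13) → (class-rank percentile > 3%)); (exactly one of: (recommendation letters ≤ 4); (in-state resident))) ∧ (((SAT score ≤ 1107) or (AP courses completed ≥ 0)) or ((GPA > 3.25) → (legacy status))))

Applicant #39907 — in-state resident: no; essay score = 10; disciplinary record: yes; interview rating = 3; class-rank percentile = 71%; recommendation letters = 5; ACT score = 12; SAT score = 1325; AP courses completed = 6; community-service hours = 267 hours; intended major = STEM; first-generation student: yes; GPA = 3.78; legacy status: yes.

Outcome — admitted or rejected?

Atomic conditions:
  AP courses completed = 10: 6 == 10 is false
  GPA < 3.14: 3.78 < 3.14 is false
  legacy status: yes → true
  community-service hours < 346 hours: 267 < 346 is true
  disciplinary record: yes → true
  first-generation student: yes → true
  essay score ≥ 2: 10 ≥ 2 is true
  intended major ∈ {Arts, Humanities, STEM}: STEM is in the set → true
  ACT score < 13: 12 < 13 is true
  class-rank percentile > 3%: 71 > 3 is true
  recommendation letters ≤ 4: 5 ≤ 4 is false
  in-state resident: no → false
  SAT score ≤ 1107: 1325 ≤ 1107 is false
  AP courses completed ≥ 0: 6 ≥ 0 is true
  GPA > 3.25: 3.78 > 3.25 is true
Combine:
[1.1.3.1] true OR true = true
[1.1.3] NOT true = false
[1.1] false AND false AND false = false
[1.2.1.1] true AND true = true
[1.2.1] NOT true = false
[1.2.2.1] true AND true = true
[1.2.2] NOT true = false
[1.2] false OR false = false
[1] false → false (antecedent false ⇒ implication holds) = true
[2.1.1] true → true = true
[2.1.2] exactly-one(false, false) = false
[2.1] exactly-one(true, false) = true
[2.2.1] false OR true = true
[2.2.2] true → true = true
[2.2] true OR true = true
[2] true AND true = true
[root] true AND true = true
Overall: true → admitted

Admitted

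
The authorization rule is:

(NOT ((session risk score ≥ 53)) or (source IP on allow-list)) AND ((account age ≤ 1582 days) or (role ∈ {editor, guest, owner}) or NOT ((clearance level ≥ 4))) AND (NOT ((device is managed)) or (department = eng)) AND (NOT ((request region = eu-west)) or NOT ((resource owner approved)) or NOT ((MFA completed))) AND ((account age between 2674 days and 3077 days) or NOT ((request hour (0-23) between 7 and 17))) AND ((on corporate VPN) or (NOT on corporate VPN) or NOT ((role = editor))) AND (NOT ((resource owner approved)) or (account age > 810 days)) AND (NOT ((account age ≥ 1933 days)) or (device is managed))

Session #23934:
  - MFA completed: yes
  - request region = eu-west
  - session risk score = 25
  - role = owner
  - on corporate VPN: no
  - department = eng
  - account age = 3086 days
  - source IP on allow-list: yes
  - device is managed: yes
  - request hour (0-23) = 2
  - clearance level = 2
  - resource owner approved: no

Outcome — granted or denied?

Atomic conditions:
  session risk score ≥ 53: 25 ≥ 53 is false
  source IP on allow-list: yes → true
  account age ≤ 1582 days: 3086 ≤ 1582 is false
  role ∈ {editor, guest, owner}: owner is in the set → true
  clearance level ≥ 4: 2 ≥ 4 is false
  device is managed: yes → true
  department = eng: eng == eng is true
  request region = eu-west: eu-west == eu-west is true
  resource owner approved: no → false
  MFA completed: yes → true
  account age between 2674 days and 3077 days: 3086 in [2674, 3077] is false
  request hour (0-23) between 7 and 17: 2 in [7, 17] is false
  on corporate VPN: no → false
  NOT on corporate VPN: no → true
  role = editor: owner == editor is false
  account age > 810 days: 3086 > 810 is true
  account age ≥ 1933 days: 3086 ≥ 1933 is true
Combine:
[1.1] NOT false = true
[1] true OR true = true
[2.3] NOT false = true
[2] false OR true OR true = true
[3.1] NOT true = false
[3] false OR true = true
[4.1] NOT true = false
[4.2] NOT false = true
[4.3] NOT true = false
[4] false OR true OR false = true
[5.2] NOT false = true
[5] false OR true = true
[6.3] NOT false = true
[6] false OR true OR true = true
[7.1] NOT false = true
[7] true OR true = true
[8.1] NOT true = false
[8] false OR true = true
[root] true AND true AND true AND true AND true AND true AND true AND true = true
Overall: true → granted

Granted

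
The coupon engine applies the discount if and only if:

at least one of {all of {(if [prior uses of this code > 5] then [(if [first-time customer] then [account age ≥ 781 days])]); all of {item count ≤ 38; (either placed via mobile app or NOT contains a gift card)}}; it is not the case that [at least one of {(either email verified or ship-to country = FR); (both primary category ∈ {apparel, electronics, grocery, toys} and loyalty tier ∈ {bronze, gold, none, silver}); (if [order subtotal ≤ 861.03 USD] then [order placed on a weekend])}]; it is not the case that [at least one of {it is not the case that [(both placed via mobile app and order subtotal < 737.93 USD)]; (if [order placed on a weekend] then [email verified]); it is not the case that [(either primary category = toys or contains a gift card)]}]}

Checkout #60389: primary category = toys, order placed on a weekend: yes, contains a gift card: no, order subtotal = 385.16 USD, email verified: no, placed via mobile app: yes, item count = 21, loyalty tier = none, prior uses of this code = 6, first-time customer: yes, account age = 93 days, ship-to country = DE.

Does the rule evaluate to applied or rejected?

Atomic conditions:
  prior uses of this code > 5: 6 > 5 is true
  first-time customer: yes → true
  account age ≥ 781 days: 93 ≥ 781 is false
  item count ≤ 38: 21 ≤ 38 is true
  placed via mobile app: yes → true
  NOT contains a gift card: no → true
  email verified: no → false
  ship-to country = FR: DE == FR is false
  primary category ∈ {apparel, electronics, grocery, toys}: toys is in the set → true
  loyalty tier ∈ {bronze, gold, none, silver}: none is in the set → true
  order subtotal ≤ 861.03 USD: 385.16 ≤ 861.03 is true
  order placed on a weekend: yes → true
  order subtotal < 737.93 USD: 385.16 < 737.93 is true
  primary category = toys: toys == toys is true
  contains a gift card: no → false
Combine:
[1.1.2] true → false = false
[1.1] true → false = false
[1.2.2] true OR true = true
[1.2] true AND true = true
[1] false AND true = false
[2.1.1] false OR false = false
[2.1.2] true AND true = true
[2.1.3] true → true = true
[2.1] false OR true OR true = true
[2] NOT true = false
[3.1.1.1] true AND true = true
[3.1.1] NOT true = false
[3.1.2] true → false = false
[3.1.3.1] true OR false = true
[3.1.3] NOT true = false
[3.1] false OR false OR false = false
[3] NOT false = true
[root] false OR false OR true = true
Overall: true → applied

Applied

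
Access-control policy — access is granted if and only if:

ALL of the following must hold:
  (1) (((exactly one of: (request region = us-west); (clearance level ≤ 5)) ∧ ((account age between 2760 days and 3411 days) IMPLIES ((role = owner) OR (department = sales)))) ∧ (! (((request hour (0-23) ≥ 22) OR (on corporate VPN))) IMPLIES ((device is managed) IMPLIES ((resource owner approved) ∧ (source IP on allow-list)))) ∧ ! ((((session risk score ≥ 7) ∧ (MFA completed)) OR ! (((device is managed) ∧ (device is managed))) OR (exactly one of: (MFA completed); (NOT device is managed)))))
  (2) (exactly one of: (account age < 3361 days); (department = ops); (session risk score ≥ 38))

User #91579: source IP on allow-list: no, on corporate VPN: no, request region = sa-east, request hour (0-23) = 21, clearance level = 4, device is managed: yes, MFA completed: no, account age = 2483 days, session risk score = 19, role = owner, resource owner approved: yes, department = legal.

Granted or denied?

Denied

Atomic conditions:
  request region = us-west: sa-east == us-west is false
  clearance level ≤ 5: 4 ≤ 5 is true
  account age between 2760 days and 3411 days: 2483 in [2760, 3411] is false
  role = owner: owner == owner is true
  department = sales: legal == sales is false
  request hour (0-23) ≥ 22: 21 ≥ 22 is false
  on corporate VPN: no → false
  device is managed: yes → true
  resource owner approved: yes → true
  source IP on allow-list: no → false
  session risk score ≥ 7: 19 ≥ 7 is true
  MFA completed: no → false
  NOT device is managed: yes → false
  account age < 3361 days: 2483 < 3361 is true
  department = ops: legal == ops is false
  session risk score ≥ 38: 19 ≥ 38 is false
Combine:
[1.1.1] exactly-one(false, true) = true
[1.1.2.2] true OR false = true
[1.1.2] false → true (antecedent false ⇒ implication holds) = true
[1.1] true AND true = true
[1.2.1.1] false OR false = false
[1.2.1] NOT false = true
[1.2.2.2] true AND false = false
[1.2.2] true → false = false
[1.2] true → false = false
[1.3.1.1] true AND false = false
[1.3.1.2.1] true AND true = true
[1.3.1.2] NOT true = false
[1.3.1.3] exactly-one(false, false) = false
[1.3.1] false OR false OR false = false
[1.3] NOT false = true
[1] true AND false AND true = false
[2] exactly-one(true, false, false) = true
[root] false AND true = false
Overall: false → denied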